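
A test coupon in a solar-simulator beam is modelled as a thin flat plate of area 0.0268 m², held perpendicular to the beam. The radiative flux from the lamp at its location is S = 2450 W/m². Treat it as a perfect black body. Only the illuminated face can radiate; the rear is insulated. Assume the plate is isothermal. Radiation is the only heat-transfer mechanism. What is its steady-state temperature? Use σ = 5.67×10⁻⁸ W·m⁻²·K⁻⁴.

T ≈ 456 K

At equilibrium, absorbed power = emitted power.
Absorbing cross-section = A = 0.02680 m²; emitting surface = A = 0.02680 m² (ratio 1).
S·A_cross = εσ·A_surf·T⁴  ⇒  T⁴ = S/(1σ).
T⁴ = 1.00·2450/(1·5.67×10⁻⁸) = 4.321×10¹⁰ K⁴.
T = (4.321×10¹⁰)^(1/4).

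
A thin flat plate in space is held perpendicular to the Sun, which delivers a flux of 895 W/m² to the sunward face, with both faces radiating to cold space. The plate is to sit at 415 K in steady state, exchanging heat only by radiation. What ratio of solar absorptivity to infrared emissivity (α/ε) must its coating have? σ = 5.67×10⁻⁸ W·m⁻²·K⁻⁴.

α/ε ≈ 3.76

Balance: αS·A = εσ·2A·T⁴ ⇒ α/ε = 2σT⁴/S.
α/ε = 2·5.67×10⁻⁸·(415)⁴/895 = 2·5.67×10⁻⁸·2.966×10¹⁰/895.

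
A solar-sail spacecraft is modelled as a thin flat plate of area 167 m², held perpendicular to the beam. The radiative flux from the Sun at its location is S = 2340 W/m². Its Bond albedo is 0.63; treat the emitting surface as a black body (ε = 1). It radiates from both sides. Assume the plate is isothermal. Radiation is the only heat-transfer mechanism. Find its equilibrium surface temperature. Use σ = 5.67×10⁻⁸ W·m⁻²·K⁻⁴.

At equilibrium, absorbed power = emitted power.
Absorbing cross-section = A = 167.0 m²; emitting surface = 2A = 334.0 m² (ratio 2).
(1−a)S·A_cross = εσ·A_surf·T⁴  ⇒  T⁴ = (1−a)S/(2σ).
T⁴ = 0.370·2340/(2·5.67×10⁻⁸) = 7.635×10⁹ K⁴.
T = (7.635×10⁹)^(1/4).

T ≈ 296 K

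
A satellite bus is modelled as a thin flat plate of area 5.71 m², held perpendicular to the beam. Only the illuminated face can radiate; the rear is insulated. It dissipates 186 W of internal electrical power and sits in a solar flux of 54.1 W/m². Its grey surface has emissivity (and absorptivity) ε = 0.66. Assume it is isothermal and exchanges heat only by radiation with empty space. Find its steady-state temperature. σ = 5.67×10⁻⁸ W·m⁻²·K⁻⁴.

At steady state, absorbed solar power + internal power = radiated power.
Absorbed: α·S·A_cross = 0.66·54.1·5.710 = 203.9 W (cross-section A).
Total input = 203.9 + 186 = 389.9 W.
Radiated: εσ·A_surf·T⁴ with A_surf = A = 5.710 m².
T⁴ = 389.9/(0.66·5.67×10⁻⁸·5.710) = 1.825×10⁹ K⁴.

T ≈ 207 K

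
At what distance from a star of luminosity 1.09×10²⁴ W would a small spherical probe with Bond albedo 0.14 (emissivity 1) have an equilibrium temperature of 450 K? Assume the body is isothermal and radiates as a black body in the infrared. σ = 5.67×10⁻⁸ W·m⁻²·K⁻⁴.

d ≈ 2.83×10⁹ m

For an isothermal black-emitting sphere, (1−a)S·πr² = σ·4πr²·T⁴ ⇒ S = 4σT⁴/(1−a).
S = 4·5.67×10⁻⁸·(450)⁴/0.860 = 10810 W/m².
Flux falls as S = L/(4πd²), so d = √(L/(4πS)) = √(1.09×10²⁴/(4π·10810)).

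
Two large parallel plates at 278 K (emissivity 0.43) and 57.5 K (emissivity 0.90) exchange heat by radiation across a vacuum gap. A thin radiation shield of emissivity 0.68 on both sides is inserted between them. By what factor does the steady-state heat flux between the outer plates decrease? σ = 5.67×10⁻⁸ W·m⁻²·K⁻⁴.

factor ≈ 1.80

Without shield: q₀ = σΔ(T⁴)/(1/ε₁+1/ε₂−1) with denominator 2.437.
With shield the two gaps are in series; the resistances add: (1/ε₁+1/ε_s−1)+(1/ε_s+1/ε₂−1) = 2.796+1.582 = 4.378.
Heat-flux ratio q₀/q = 4.378/2.437.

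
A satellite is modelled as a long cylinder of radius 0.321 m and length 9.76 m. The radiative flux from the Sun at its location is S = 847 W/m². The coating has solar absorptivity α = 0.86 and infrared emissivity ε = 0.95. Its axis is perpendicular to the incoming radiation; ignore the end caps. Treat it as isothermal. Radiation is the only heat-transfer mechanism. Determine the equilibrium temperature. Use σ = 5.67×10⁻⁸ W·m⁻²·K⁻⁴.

At equilibrium, absorbed power = emitted power.
Absorbing cross-section = 2rL = 6.266 m²; emitting surface = 2πrL = 19.68 m² (ratio π).
αS·A_cross = εσ·A_surf·T⁴  ⇒  T⁴ = αS/(ε·πσ).
T⁴ = 0.860·847/(0.95·π·5.67×10⁻⁸) = 4.305×10⁹ K⁴.
T = (4.305×10⁹)^(1/4).

T ≈ 256 K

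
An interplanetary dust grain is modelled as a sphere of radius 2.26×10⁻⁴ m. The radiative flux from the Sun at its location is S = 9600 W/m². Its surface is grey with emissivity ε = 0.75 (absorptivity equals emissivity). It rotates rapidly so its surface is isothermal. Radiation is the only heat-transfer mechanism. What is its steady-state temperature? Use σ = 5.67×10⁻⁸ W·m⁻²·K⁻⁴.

T ≈ 454 K

At equilibrium, absorbed power = emitted power.
Absorbing cross-section = πr² = 1.605×10⁻⁷ m²; emitting surface = 4πr² = 6.418×10⁻⁷ m² (ratio 4).
εS·A_cross = εσ·A_surf·T⁴  ⇒  T⁴ = S/(4σ)   (ε cancels).
T⁴ = 9600/(4·5.67×10⁻⁸) = 4.233×10¹⁰ K⁴.
T = (4.233×10¹⁰)^(1/4).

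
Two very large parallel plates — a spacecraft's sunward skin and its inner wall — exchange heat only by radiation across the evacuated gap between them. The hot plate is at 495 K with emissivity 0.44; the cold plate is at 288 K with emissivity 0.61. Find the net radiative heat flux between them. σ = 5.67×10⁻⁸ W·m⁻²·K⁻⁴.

For two infinite grey parallel plates, q = σ(T₁⁴ − T₂⁴)/(1/ε₁ + 1/ε₂ − 1).
T₁⁴ − T₂⁴ = 6.004×10¹⁰ − 6.880×10⁹ = 5.316×10¹⁰ K⁴.
1/ε₁ + 1/ε₂ − 1 = 2.273 + 1.639 − 1 = 2.912.
q = 5.67×10⁻⁸ × 5.316×10¹⁰ / 2.912.

q ≈ 1040 W/m²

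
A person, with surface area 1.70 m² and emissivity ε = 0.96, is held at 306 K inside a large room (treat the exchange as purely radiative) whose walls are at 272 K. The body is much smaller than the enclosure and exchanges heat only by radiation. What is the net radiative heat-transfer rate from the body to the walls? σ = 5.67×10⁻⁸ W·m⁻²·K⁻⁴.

P_net ≈ 305 W

For a small grey body in a large enclosure: P_net = εσA(T_body⁴ − T_wall⁴).
A = 1.70 m²; T_body⁴ − T_wall⁴ = 8.768×10⁹ − 5.474×10⁹ = 3.294×10⁹ K⁴.
|P_net| = 0.96·5.67×10⁻⁸·1.700·3.294×10⁹.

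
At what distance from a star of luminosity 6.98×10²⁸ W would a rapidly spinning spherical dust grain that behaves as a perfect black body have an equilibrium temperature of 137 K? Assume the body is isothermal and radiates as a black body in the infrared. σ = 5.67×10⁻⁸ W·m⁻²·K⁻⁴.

d ≈ 8.34×10¹² m

For an isothermal black-emitting sphere, (1−a)S·πr² = σ·4πr²·T⁴ ⇒ S = 4σT⁴/(1−a).
S = 4·5.67×10⁻⁸·(137)⁴/1.00 = 79.90 W/m².
Flux falls as S = L/(4πd²), so d = √(L/(4πS)) = √(6.98×10²⁸/(4π·79.90)).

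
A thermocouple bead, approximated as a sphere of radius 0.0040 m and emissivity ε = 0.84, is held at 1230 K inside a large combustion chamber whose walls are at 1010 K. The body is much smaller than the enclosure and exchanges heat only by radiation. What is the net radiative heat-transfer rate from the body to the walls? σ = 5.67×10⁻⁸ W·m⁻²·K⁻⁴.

For a small grey body in a large enclosure: P_net = εσA(T_body⁴ − T_wall⁴).
A = 4πr² = 2.011×10⁻⁴ m²; T_body⁴ − T_wall⁴ = 2.289×10¹² − 1.041×10¹² = 1.248×10¹² K⁴.
|P_net| = 0.84·5.67×10⁻⁸·2.011×10⁻⁴·1.248×10¹².

P_net ≈ 12.0 W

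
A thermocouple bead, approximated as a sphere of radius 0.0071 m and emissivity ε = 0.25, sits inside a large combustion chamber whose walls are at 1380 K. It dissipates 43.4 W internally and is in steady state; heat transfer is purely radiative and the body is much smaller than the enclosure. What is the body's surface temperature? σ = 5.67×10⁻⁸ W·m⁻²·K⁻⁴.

T ≈ 1710 K

For a small grey body in a large enclosure, net radiated power = εσA(T⁴ − T_w⁴).
Steady state: P = εσA(T⁴ − T_w⁴) with A = 4πr² = 6.335×10⁻⁴ m².
T⁴ = P/(εσA) + T_w⁴ = 43.4/(0.25·5.67×10⁻⁸·6.335×10⁻⁴) + (1380)⁴
    = 4.833×10¹² + 3.627×10¹² = 8.460×10¹² K⁴.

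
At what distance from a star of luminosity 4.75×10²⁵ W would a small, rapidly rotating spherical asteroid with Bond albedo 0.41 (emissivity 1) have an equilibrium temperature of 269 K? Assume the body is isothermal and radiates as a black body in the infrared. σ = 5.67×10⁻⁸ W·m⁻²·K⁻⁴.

d ≈ 4.33×10¹⁰ m

For an isothermal black-emitting sphere, (1−a)S·πr² = σ·4πr²·T⁴ ⇒ S = 4σT⁴/(1−a).
S = 4·5.67×10⁻⁸·(269)⁴/0.590 = 2013 W/m².
Flux falls as S = L/(4πd²), so d = √(L/(4πS)) = √(4.75×10²⁵/(4π·2013)).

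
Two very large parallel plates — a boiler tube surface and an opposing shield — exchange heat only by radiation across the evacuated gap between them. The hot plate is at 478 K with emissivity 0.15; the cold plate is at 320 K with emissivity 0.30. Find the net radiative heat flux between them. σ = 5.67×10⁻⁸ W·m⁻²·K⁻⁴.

q ≈ 263 W/m²

For two infinite grey parallel plates, q = σ(T₁⁴ − T₂⁴)/(1/ε₁ + 1/ε₂ − 1).
T₁⁴ − T₂⁴ = 5.220×10¹⁰ − 1.049×10¹⁰ = 4.172×10¹⁰ K⁴.
1/ε₁ + 1/ε₂ − 1 = 6.667 + 3.333 − 1 = 9.000.
q = 5.67×10⁻⁸ × 4.172×10¹⁰ / 9.000.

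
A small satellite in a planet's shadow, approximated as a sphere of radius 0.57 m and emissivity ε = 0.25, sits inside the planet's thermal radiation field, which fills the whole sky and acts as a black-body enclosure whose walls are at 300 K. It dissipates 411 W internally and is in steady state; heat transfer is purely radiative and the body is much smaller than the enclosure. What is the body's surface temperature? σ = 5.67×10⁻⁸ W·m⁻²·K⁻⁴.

T ≈ 351 K

For a small grey body in a large enclosure, net radiated power = εσA(T⁴ − T_w⁴).
Steady state: P = εσA(T⁴ − T_w⁴) with A = 4πr² = 4.083 m².
T⁴ = P/(εσA) + T_w⁴ = 411/(0.25·5.67×10⁻⁸·4.083) + (300)⁴
    = 7.102×10⁹ + 8.100×10⁹ = 1.520×10¹⁰ K⁴.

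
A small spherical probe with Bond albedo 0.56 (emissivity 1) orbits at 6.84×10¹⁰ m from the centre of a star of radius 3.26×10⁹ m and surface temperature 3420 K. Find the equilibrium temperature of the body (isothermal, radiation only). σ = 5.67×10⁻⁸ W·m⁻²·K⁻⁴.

T ≈ 430 K

The star's surface emits σT_*⁴; at distance d the flux is S = σT_*⁴(R_*/d)².
S = 5.67×10⁻⁸·(3420)⁴·(3.26×10⁹/6.84×10¹⁰)² = 17620 W/m².
For an isothermal sphere T⁴ = (1−a)S/(4σ) = 3.418×10¹⁰ K⁴.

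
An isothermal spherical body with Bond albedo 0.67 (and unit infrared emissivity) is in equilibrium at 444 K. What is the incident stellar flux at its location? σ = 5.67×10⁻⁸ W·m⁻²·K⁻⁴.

S ≈ 26700 W/m²

(1−a)S·πr² = σ·4πr²·T⁴ ⇒ S = 4σT⁴/(1−a).
S = 4·5.67×10⁻⁸·3.886×10¹⁰/0.330.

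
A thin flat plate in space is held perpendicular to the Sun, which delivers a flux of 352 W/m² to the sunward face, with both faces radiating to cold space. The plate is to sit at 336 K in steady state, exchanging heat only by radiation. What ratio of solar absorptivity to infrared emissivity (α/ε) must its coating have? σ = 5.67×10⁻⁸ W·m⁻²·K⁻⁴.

α/ε ≈ 4.11

Balance: αS·A = εσ·2A·T⁴ ⇒ α/ε = 2σT⁴/S.
α/ε = 2·5.67×10⁻⁸·(336)⁴/352 = 2·5.67×10⁻⁸·1.275×10¹⁰/352.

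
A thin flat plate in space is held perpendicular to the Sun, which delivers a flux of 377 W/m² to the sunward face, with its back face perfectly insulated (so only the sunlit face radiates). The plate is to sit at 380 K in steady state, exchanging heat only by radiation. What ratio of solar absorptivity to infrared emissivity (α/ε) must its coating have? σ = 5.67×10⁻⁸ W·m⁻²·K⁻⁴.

α/ε ≈ 3.14

Balance: αS·A = εσ·1A·T⁴ ⇒ α/ε = σT⁴/S.
α/ε = 5.67×10⁻⁸·(380)⁴/377 = 5.67×10⁻⁸·2.085×10¹⁰/377.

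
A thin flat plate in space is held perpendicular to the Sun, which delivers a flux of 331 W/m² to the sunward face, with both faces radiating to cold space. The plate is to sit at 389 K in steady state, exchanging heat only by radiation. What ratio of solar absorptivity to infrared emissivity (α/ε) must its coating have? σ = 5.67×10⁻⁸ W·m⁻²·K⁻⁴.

Balance: αS·A = εσ·2A·T⁴ ⇒ α/ε = 2σT⁴/S.
α/ε = 2·5.67×10⁻⁸·(389)⁴/331 = 2·5.67×10⁻⁸·2.290×10¹⁰/331.

α/ε ≈ 7.84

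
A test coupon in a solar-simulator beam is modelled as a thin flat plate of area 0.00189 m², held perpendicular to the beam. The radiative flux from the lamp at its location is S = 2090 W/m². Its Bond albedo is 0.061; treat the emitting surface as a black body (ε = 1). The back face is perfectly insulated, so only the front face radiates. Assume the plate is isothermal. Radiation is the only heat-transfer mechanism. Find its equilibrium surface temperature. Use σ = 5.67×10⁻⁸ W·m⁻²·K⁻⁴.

At equilibrium, absorbed power = emitted power.
Absorbing cross-section = A = 0.001890 m²; emitting surface = A = 0.001890 m² (ratio 1).
(1−a)S·A_cross = εσ·A_surf·T⁴  ⇒  T⁴ = (1−a)S/(1σ).
T⁴ = 0.939·2090/(1·5.67×10⁻⁸) = 3.461×10¹⁰ K⁴.
T = (3.461×10¹⁰)^(1/4).

T ≈ 431 K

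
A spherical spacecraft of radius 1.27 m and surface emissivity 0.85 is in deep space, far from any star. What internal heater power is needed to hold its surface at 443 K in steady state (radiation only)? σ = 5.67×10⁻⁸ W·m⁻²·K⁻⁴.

P = εσ·4πr²·T⁴.
4πr² = 20.27 m²; T⁴ = 3.851×10¹⁰ K⁴.
P = 0.85·5.67×10⁻⁸·20.27·3.851×10¹⁰.

P ≈ 37600 W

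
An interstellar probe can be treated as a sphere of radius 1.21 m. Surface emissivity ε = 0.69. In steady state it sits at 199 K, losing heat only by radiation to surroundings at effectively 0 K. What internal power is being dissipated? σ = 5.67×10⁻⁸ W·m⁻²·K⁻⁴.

P ≈ 1130 W

Steady state: P = εσA T⁴.
A = 4πr² = 18.40 m²; T⁴ = (199)⁴ = 1.568×10⁹ K⁴.
P = 0.69 × 5.67×10⁻⁸ × 18.40 × 1.568×10⁹.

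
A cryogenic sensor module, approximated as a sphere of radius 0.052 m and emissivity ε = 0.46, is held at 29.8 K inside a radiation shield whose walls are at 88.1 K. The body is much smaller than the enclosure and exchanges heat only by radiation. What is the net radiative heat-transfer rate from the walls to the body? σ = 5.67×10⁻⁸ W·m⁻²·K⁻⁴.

For a small grey body in a large enclosure: P_net = εσA(T_body⁴ − T_wall⁴).
A = 4πr² = 0.03398 m²; T_body⁴ − T_wall⁴ = 7.886×10⁵ − 6.024×10⁷ = -5.945×10⁷ K⁴.
|P_net| = 0.46·5.67×10⁻⁸·0.03398·5.945×10⁷.

P_net ≈ 0.0527 W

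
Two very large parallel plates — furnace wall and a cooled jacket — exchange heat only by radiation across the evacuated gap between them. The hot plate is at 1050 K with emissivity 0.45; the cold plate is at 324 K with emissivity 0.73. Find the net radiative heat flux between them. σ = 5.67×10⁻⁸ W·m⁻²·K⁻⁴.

For two infinite grey parallel plates, q = σ(T₁⁴ − T₂⁴)/(1/ε₁ + 1/ε₂ − 1).
T₁⁴ − T₂⁴ = 1.216×10¹² − 1.102×10¹⁰ = 1.204×10¹² K⁴.
1/ε₁ + 1/ε₂ − 1 = 2.222 + 1.370 − 1 = 2.592.
q = 5.67×10⁻⁸ × 1.204×10¹² / 2.592.

q ≈ 26300 W/m²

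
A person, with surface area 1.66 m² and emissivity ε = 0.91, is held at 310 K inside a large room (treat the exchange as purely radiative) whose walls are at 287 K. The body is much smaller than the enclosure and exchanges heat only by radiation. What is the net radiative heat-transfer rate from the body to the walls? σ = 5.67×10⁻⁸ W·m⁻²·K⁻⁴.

P_net ≈ 210 W

For a small grey body in a large enclosure: P_net = εσA(T_body⁴ − T_wall⁴).
A = 1.66 m²; T_body⁴ − T_wall⁴ = 9.235×10⁹ − 6.785×10⁹ = 2.451×10⁹ K⁴.
|P_net| = 0.91·5.67×10⁻⁸·1.660·2.451×10⁹.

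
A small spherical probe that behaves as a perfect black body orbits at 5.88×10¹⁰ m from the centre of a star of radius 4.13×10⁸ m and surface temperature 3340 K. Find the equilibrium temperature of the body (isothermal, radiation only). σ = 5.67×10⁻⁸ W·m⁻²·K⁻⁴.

The star's surface emits σT_*⁴; at distance d the flux is S = σT_*⁴(R_*/d)².
S = 5.67×10⁻⁸·(3340)⁴·(4.13×10⁸/5.88×10¹⁰)² = 348.1 W/m².
For an isothermal sphere T⁴ = (1−a)S/(4σ) = 1.535×10⁹ K⁴.

T ≈ 198 K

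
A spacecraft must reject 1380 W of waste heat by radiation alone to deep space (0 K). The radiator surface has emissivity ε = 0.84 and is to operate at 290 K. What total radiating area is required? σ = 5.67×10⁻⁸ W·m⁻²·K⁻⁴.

P = εσA T⁴ ⇒ A = P/(εσT⁴).
T⁴ = 7.073×10⁹ K⁴.
A = 1380/(0.84 × 5.67×10⁻⁸ × 7.073×10⁹).

A ≈ 4.10 m²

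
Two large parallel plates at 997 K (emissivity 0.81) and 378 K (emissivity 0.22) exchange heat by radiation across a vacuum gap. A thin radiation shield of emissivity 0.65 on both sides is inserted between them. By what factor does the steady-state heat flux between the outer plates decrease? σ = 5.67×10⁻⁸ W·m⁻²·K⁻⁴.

factor ≈ 1.43

Without shield: q₀ = σΔ(T⁴)/(1/ε₁+1/ε₂−1) with denominator 4.780.
With shield the two gaps are in series; the resistances add: (1/ε₁+1/ε_s−1)+(1/ε_s+1/ε₂−1) = 1.773+5.084 = 6.857.
Heat-flux ratio q₀/q = 6.857/4.780.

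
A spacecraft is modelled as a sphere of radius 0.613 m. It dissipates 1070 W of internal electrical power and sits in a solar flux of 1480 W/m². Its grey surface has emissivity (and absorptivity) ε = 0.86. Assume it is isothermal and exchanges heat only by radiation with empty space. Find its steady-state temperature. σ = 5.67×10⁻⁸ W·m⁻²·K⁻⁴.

At steady state, absorbed solar power + internal power = radiated power.
Absorbed: α·S·A_cross = 0.86·1480·1.181 = 1503 W (cross-section πr²).
Total input = 1503 + 1070 = 2573 W.
Radiated: εσ·A_surf·T⁴ with A_surf = 4πr² = 4.722 m².
T⁴ = 2573/(0.86·5.67×10⁻⁸·4.722) = 1.117×10¹⁰ K⁴.

T ≈ 325 K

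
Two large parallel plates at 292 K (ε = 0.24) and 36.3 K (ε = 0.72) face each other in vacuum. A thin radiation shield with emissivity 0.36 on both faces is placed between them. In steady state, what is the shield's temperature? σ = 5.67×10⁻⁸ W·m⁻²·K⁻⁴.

In steady state the net flux on the hot side equals that on the cold side.
σ(T₁⁴−T_s⁴)/D₁ = σ(T_s⁴−T₂⁴)/D₂, with D₁ = 1/ε₁+1/ε_s−1 = 5.944, D₂ = 1/ε_s+1/ε₂−1 = 3.167.
Solve for T_s⁴: T_s⁴ = (D₂·T₁⁴ + D₁·T₂⁴)/(D₁+D₂) = 2.528×10⁹ K⁴.

T_s ≈ 224 K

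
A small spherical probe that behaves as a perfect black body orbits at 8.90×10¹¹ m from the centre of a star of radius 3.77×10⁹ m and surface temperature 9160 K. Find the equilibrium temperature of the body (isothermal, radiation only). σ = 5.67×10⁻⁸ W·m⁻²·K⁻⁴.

T ≈ 422 K

The star's surface emits σT_*⁴; at distance d the flux is S = σT_*⁴(R_*/d)².
S = 5.67×10⁻⁸·(9160)⁴·(3.77×10⁹/8.90×10¹¹)² = 7163 W/m².
For an isothermal sphere T⁴ = (1−a)S/(4σ) = 3.158×10¹⁰ K⁴.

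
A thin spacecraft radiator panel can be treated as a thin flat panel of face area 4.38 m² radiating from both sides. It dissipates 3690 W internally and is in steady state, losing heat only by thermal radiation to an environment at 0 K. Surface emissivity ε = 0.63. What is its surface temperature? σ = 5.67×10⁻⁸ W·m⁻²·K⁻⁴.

Steady state: internal power = radiated power, P = εσA T⁴.
Radiating area A = 2·4.38 = 8.760 m².
T⁴ = P/(εσA) = 3690/(0.63·5.67×10⁻⁸·8.760) = 1.179×10¹⁰ K⁴.
T = (1.179×10¹⁰)^(1/4).

T ≈ 330 K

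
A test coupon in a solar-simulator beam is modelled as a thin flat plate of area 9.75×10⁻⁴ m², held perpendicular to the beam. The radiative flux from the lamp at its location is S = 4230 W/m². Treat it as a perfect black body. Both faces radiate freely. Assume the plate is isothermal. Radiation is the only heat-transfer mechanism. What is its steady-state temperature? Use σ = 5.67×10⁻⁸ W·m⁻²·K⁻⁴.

T ≈ 439 K

At equilibrium, absorbed power = emitted power.
Absorbing cross-section = A = 9.750×10⁻⁴ m²; emitting surface = 2A = 0.001950 m² (ratio 2).
S·A_cross = εσ·A_surf·T⁴  ⇒  T⁴ = S/(2σ).
T⁴ = 1.00·4230/(2·5.67×10⁻⁸) = 3.730×10¹⁰ K⁴.
T = (3.730×10¹⁰)^(1/4).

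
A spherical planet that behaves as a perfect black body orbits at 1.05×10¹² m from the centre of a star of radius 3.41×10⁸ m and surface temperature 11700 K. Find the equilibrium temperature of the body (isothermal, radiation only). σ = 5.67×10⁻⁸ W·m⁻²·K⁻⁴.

T ≈ 149 K

The star's surface emits σT_*⁴; at distance d the flux is S = σT_*⁴(R_*/d)².
S = 5.67×10⁻⁸·(11700)⁴·(3.41×10⁸/1.05×10¹²)² = 112.1 W/m².
For an isothermal sphere T⁴ = (1−a)S/(4σ) = 4.941×10⁸ K⁴.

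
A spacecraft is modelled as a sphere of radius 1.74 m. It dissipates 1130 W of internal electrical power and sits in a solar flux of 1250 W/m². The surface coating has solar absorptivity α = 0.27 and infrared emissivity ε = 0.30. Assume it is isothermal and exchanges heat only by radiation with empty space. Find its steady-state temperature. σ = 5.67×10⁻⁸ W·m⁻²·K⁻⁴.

T ≈ 286 K

At steady state, absorbed solar power + internal power = radiated power.
Absorbed: α·S·A_cross = 0.27·1250·9.511 = 3210 W (cross-section πr²).
Total input = 3210 + 1130 = 4340 W.
Radiated: εσ·A_surf·T⁴ with A_surf = 4πr² = 38.05 m².
T⁴ = 4340/(0.30·5.67×10⁻⁸·38.05) = 6.706×10⁹ K⁴.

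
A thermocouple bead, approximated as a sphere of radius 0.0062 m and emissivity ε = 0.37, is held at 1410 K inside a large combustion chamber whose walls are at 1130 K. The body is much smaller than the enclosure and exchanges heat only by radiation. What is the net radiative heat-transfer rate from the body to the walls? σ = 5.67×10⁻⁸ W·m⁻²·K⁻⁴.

For a small grey body in a large enclosure: P_net = εσA(T_body⁴ − T_wall⁴).
A = 4πr² = 4.831×10⁻⁴ m²; T_body⁴ − T_wall⁴ = 3.953×10¹² − 1.630×10¹² = 2.322×10¹² K⁴.
|P_net| = 0.37·5.67×10⁻⁸·4.831×10⁻⁴·2.322×10¹².

P_net ≈ 23.5 W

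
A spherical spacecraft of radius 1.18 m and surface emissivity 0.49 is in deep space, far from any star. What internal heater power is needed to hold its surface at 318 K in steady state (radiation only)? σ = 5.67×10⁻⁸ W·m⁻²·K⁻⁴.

P = εσ·4πr²·T⁴.
4πr² = 17.50 m²; T⁴ = 1.023×10¹⁰ K⁴.
P = 0.49·5.67×10⁻⁸·17.50·1.023×10¹⁰.

P ≈ 4970 W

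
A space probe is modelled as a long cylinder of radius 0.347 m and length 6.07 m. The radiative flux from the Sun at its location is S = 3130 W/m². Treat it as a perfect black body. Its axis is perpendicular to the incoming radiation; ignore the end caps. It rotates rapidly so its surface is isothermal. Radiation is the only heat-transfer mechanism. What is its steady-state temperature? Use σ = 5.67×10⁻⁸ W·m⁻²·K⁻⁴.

T ≈ 364 K

At equilibrium, absorbed power = emitted power.
Absorbing cross-section = 2rL = 4.213 m²; emitting surface = 2πrL = 13.23 m² (ratio π).
S·A_cross = εσ·A_surf·T⁴  ⇒  T⁴ = S/(πσ).
T⁴ = 1.00·3130/(π·5.67×10⁻⁸) = 1.757×10¹⁰ K⁴.
T = (1.757×10¹⁰)^(1/4).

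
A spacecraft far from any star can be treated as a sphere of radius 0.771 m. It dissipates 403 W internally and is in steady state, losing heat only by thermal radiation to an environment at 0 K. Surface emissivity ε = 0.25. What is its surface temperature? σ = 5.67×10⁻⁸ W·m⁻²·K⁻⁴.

T ≈ 248 K

Steady state: internal power = radiated power, P = εσA T⁴.
Radiating area A = 4πr² = 7.470 m².
T⁴ = P/(εσA) = 403/(0.25·5.67×10⁻⁸·7.470) = 3.806×10⁹ K⁴.
T = (3.806×10⁹)^(1/4).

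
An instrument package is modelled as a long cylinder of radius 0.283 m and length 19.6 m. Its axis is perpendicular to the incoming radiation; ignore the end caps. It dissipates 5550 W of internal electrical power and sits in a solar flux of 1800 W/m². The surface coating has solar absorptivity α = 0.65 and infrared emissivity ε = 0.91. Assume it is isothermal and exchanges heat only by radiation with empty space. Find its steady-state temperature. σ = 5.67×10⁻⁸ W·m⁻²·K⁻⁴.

T ≈ 319 K

At steady state, absorbed solar power + internal power = radiated power.
Absorbed: α·S·A_cross = 0.65·1800·11.09 = 12980 W (cross-section 2rL).
Total input = 12980 + 5550 = 18530 W.
Radiated: εσ·A_surf·T⁴ with A_surf = 2πrL = 34.85 m².
T⁴ = 18530/(0.91·5.67×10⁻⁸·34.85) = 1.030×10¹⁰ K⁴.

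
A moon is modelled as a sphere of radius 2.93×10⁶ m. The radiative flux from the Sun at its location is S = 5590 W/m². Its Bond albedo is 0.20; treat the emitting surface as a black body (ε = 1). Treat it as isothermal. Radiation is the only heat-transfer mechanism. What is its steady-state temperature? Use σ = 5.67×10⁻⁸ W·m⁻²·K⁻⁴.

At equilibrium, absorbed power = emitted power.
Absorbing cross-section = πr² = 2.697×10¹³ m²; emitting surface = 4πr² = 1.079×10¹⁴ m² (ratio 4).
(1−a)S·A_cross = εσ·A_surf·T⁴  ⇒  T⁴ = (1−a)S/(4σ).
T⁴ = 0.800·5590/(4·5.67×10⁻⁸) = 1.972×10¹⁰ K⁴.
T = (1.972×10¹⁰)^(1/4).

T ≈ 375 K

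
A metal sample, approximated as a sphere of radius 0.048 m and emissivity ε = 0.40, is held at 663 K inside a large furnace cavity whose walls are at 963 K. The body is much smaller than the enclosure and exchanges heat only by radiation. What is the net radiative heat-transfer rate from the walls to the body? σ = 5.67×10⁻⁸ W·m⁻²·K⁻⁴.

P_net ≈ 438 W

For a small grey body in a large enclosure: P_net = εσA(T_body⁴ − T_wall⁴).
A = 4πr² = 0.02895 m²; T_body⁴ − T_wall⁴ = 1.932×10¹¹ − 8.600×10¹¹ = -6.668×10¹¹ K⁴.
|P_net| = 0.40·5.67×10⁻⁸·0.02895·6.668×10¹¹.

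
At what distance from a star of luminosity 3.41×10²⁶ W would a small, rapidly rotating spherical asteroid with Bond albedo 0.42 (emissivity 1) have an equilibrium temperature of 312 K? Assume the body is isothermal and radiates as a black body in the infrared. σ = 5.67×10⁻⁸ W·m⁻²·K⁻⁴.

For an isothermal black-emitting sphere, (1−a)S·πr² = σ·4πr²·T⁴ ⇒ S = 4σT⁴/(1−a).
S = 4·5.67×10⁻⁸·(312)⁴/0.580 = 3705 W/m².
Flux falls as S = L/(4πd²), so d = √(L/(4πS)) = √(3.41×10²⁶/(4π·3705)).

d ≈ 8.56×10¹⁰ m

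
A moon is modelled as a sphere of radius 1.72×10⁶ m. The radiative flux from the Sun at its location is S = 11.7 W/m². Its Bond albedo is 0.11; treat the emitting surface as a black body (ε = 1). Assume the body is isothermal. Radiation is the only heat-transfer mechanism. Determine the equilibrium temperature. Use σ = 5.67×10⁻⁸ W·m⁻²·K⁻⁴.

At equilibrium, absorbed power = emitted power.
Absorbing cross-section = πr² = 9.294×10¹² m²; emitting surface = 4πr² = 3.718×10¹³ m² (ratio 4).
(1−a)S·A_cross = εσ·A_surf·T⁴  ⇒  T⁴ = (1−a)S/(4σ).
T⁴ = 0.890·11.7/(4·5.67×10⁻⁸) = 4.591×10⁷ K⁴.
T = (4.591×10⁷)^(1/4).

T ≈ 82.3 K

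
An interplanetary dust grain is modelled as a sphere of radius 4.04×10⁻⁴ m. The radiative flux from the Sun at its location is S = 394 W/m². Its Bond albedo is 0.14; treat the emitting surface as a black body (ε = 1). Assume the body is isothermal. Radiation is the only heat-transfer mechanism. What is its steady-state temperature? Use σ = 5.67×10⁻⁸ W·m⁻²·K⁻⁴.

T ≈ 197 K

At equilibrium, absorbed power = emitted power.
Absorbing cross-section = πr² = 5.128×10⁻⁷ m²; emitting surface = 4πr² = 2.051×10⁻⁶ m² (ratio 4).
(1−a)S·A_cross = εσ·A_surf·T⁴  ⇒  T⁴ = (1−a)S/(4σ).
T⁴ = 0.860·394/(4·5.67×10⁻⁸) = 1.494×10⁹ K⁴.
T = (1.494×10⁹)^(1/4).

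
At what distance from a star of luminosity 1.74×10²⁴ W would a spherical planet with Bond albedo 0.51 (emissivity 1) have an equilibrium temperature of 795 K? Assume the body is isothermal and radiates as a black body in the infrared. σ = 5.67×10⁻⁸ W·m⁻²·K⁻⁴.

d ≈ 8.65×10⁸ m

For an isothermal black-emitting sphere, (1−a)S·πr² = σ·4πr²·T⁴ ⇒ S = 4σT⁴/(1−a).
S = 4·5.67×10⁻⁸·(795)⁴/0.490 = 1.849×10⁵ W/m².
Flux falls as S = L/(4πd²), so d = √(L/(4πS)) = √(1.74×10²⁴/(4π·1.849×10⁵)).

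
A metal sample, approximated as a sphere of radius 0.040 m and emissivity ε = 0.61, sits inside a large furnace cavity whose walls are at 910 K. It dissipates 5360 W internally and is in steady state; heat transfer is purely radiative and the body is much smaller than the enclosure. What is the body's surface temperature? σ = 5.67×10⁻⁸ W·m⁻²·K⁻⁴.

For a small grey body in a large enclosure, net radiated power = εσA(T⁴ − T_w⁴).
Steady state: P = εσA(T⁴ − T_w⁴) with A = 4πr² = 0.02011 m².
T⁴ = P/(εσA) + T_w⁴ = 5360/(0.61·5.67×10⁻⁸·0.02011) + (910)⁴
    = 7.708×10¹² + 6.857×10¹¹ = 8.393×10¹² K⁴.

T ≈ 1700 K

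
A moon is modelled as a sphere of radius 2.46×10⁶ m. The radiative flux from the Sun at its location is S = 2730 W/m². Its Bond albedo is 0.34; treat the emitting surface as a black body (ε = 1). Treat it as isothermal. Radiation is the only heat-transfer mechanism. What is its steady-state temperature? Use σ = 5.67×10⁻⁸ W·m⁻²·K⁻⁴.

T ≈ 299 K

At equilibrium, absorbed power = emitted power.
Absorbing cross-section = πr² = 1.901×10¹³ m²; emitting surface = 4πr² = 7.605×10¹³ m² (ratio 4).
(1−a)S·A_cross = εσ·A_surf·T⁴  ⇒  T⁴ = (1−a)S/(4σ).
T⁴ = 0.660·2730/(4·5.67×10⁻⁸) = 7.944×10⁹ K⁴.
T = (7.944×10⁹)^(1/4).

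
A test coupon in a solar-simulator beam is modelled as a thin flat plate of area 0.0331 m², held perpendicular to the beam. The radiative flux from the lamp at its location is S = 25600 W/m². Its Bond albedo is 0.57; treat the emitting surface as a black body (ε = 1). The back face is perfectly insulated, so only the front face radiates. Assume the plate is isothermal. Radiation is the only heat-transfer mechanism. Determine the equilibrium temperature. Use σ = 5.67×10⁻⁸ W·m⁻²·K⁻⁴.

At equilibrium, absorbed power = emitted power.
Absorbing cross-section = A = 0.03310 m²; emitting surface = A = 0.03310 m² (ratio 1).
(1−a)S·A_cross = εσ·A_surf·T⁴  ⇒  T⁴ = (1−a)S/(1σ).
T⁴ = 0.430·25600/(1·5.67×10⁻⁸) = 1.941×10¹¹ K⁴.
T = (1.941×10¹¹)^(1/4).

T ≈ 664 K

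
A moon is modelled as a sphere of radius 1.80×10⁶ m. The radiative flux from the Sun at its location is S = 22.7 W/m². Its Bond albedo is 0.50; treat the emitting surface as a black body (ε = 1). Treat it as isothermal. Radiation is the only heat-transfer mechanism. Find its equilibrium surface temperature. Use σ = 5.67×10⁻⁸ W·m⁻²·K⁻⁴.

T ≈ 84.1 K

At equilibrium, absorbed power = emitted power.
Absorbing cross-section = πr² = 1.018×10¹³ m²; emitting surface = 4πr² = 4.072×10¹³ m² (ratio 4).
(1−a)S·A_cross = εσ·A_surf·T⁴  ⇒  T⁴ = (1−a)S/(4σ).
T⁴ = 0.500·22.7/(4·5.67×10⁻⁸) = 5.004×10⁷ K⁴.
T = (5.004×10⁷)^(1/4).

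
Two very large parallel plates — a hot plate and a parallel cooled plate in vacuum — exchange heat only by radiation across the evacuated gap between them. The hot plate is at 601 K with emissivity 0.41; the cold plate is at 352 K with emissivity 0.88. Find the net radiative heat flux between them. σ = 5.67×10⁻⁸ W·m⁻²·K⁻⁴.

For two infinite grey parallel plates, q = σ(T₁⁴ − T₂⁴)/(1/ε₁ + 1/ε₂ − 1).
T₁⁴ − T₂⁴ = 1.305×10¹¹ − 1.535×10¹⁰ = 1.151×10¹¹ K⁴.
1/ε₁ + 1/ε₂ − 1 = 2.439 + 1.136 − 1 = 2.575.
q = 5.67×10⁻⁸ × 1.151×10¹¹ / 2.575.

q ≈ 2530 W/m²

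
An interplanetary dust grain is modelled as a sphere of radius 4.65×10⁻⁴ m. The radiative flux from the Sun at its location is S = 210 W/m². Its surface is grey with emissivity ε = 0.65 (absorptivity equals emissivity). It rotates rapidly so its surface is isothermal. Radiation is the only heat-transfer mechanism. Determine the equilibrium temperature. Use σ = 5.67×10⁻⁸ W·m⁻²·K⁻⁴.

T ≈ 174 K

At equilibrium, absorbed power = emitted power.
Absorbing cross-section = πr² = 6.793×10⁻⁷ m²; emitting surface = 4πr² = 2.717×10⁻⁶ m² (ratio 4).
εS·A_cross = εσ·A_surf·T⁴  ⇒  T⁴ = S/(4σ)   (ε cancels).
T⁴ = 210/(4·5.67×10⁻⁸) = 9.259×10⁸ K⁴.
T = (9.259×10⁸)^(1/4).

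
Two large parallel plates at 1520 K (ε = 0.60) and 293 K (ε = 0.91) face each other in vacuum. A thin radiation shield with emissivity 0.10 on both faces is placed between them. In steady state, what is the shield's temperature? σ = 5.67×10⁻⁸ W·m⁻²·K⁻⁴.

T_s ≈ 1270 K

In steady state the net flux on the hot side equals that on the cold side.
σ(T₁⁴−T_s⁴)/D₁ = σ(T_s⁴−T₂⁴)/D₂, with D₁ = 1/ε₁+1/ε_s−1 = 10.67, D₂ = 1/ε_s+1/ε₂−1 = 10.10.
Solve for T_s⁴: T_s⁴ = (D₂·T₁⁴ + D₁·T₂⁴)/(D₁+D₂) = 2.600×10¹² K⁴.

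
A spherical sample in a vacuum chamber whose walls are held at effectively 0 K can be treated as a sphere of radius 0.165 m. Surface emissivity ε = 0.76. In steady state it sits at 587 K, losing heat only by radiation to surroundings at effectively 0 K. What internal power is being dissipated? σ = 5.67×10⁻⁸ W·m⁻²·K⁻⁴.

P ≈ 1750 W

Steady state: P = εσA T⁴.
A = 4πr² = 0.3421 m²; T⁴ = (587)⁴ = 1.187×10¹¹ K⁴.
P = 0.76 × 5.67×10⁻⁸ × 0.3421 × 1.187×10¹¹.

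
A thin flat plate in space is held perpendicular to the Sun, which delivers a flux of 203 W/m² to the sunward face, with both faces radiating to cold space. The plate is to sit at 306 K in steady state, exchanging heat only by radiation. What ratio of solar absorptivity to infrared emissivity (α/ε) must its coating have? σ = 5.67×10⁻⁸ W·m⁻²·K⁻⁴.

Balance: αS·A = εσ·2A·T⁴ ⇒ α/ε = 2σT⁴/S.
α/ε = 2·5.67×10⁻⁸·(306)⁴/203 = 2·5.67×10⁻⁸·8.768×10⁹/203.

α/ε ≈ 4.90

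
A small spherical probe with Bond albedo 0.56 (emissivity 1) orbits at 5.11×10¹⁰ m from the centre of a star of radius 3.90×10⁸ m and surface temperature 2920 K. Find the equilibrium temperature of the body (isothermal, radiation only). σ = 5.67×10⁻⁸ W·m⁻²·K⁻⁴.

The star's surface emits σT_*⁴; at distance d the flux is S = σT_*⁴(R_*/d)².
S = 5.67×10⁻⁸·(2920)⁴·(3.90×10⁸/5.11×10¹⁰)² = 240.1 W/m².
For an isothermal sphere T⁴ = (1−a)S/(4σ) = 4.658×10⁸ K⁴.

T ≈ 147 K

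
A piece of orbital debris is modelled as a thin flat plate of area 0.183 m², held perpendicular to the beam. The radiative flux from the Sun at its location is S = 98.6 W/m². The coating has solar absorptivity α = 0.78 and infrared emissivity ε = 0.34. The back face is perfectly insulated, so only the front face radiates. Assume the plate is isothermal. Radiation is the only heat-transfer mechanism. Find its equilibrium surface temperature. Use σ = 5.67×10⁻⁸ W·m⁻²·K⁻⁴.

At equilibrium, absorbed power = emitted power.
Absorbing cross-section = A = 0.1830 m²; emitting surface = A = 0.1830 m² (ratio 1).
αS·A_cross = εσ·A_surf·T⁴  ⇒  T⁴ = αS/(ε·1σ).
T⁴ = 0.780·98.6/(0.34·1·5.67×10⁻⁸) = 3.989×10⁹ K⁴.
T = (3.989×10⁹)^(1/4).

T ≈ 251 K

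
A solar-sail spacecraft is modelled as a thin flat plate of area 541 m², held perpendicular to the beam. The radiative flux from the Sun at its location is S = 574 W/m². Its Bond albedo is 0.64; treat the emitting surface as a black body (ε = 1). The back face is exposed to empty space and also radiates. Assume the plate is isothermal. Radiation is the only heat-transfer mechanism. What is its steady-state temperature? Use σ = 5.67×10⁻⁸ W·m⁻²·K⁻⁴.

At equilibrium, absorbed power = emitted power.
Absorbing cross-section = A = 541.0 m²; emitting surface = 2A = 1082 m² (ratio 2).
(1−a)S·A_cross = εσ·A_surf·T⁴  ⇒  T⁴ = (1−a)S/(2σ).
T⁴ = 0.360·574/(2·5.67×10⁻⁸) = 1.822×10⁹ K⁴.
T = (1.822×10⁹)^(1/4).

T ≈ 207 K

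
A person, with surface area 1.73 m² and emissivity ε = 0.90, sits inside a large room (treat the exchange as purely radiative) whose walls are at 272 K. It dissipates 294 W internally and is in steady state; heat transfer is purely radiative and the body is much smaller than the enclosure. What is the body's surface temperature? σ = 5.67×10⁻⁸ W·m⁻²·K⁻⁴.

For a small grey body in a large enclosure, net radiated power = εσA(T⁴ − T_w⁴).
Steady state: P = εσA(T⁴ − T_w⁴) with A = 1.73 m².
T⁴ = P/(εσA) + T_w⁴ = 294/(0.90·5.67×10⁻⁸·1.730) + (272)⁴
    = 3.330×10⁹ + 5.474×10⁹ = 8.804×10⁹ K⁴.

T ≈ 306 K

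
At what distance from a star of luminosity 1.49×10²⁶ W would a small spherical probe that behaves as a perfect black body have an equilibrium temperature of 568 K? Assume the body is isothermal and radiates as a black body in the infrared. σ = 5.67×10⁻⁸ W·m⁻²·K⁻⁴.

d ≈ 2.24×10¹⁰ m

For an isothermal black-emitting sphere, (1−a)S·πr² = σ·4πr²·T⁴ ⇒ S = 4σT⁴/(1−a).
S = 4·5.67×10⁻⁸·(568)⁴/1.00 = 23610 W/m².
Flux falls as S = L/(4πd²), so d = √(L/(4πS)) = √(1.49×10²⁶/(4π·23610)).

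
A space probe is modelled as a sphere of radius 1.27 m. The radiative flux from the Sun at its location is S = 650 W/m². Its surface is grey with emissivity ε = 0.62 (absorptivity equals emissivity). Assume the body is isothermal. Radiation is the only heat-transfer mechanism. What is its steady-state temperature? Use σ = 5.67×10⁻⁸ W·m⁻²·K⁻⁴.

At equilibrium, absorbed power = emitted power.
Absorbing cross-section = πr² = 5.067 m²; emitting surface = 4πr² = 20.27 m² (ratio 4).
εS·A_cross = εσ·A_surf·T⁴  ⇒  T⁴ = S/(4σ)   (ε cancels).
T⁴ = 650/(4·5.67×10⁻⁸) = 2.866×10⁹ K⁴.
T = (2.866×10⁹)^(1/4).

T ≈ 231 K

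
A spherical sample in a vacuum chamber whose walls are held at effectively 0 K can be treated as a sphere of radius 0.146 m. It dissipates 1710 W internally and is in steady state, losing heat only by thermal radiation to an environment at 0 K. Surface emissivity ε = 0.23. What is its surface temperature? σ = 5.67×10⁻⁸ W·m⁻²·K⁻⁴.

T ≈ 836 K

Steady state: internal power = radiated power, P = εσA T⁴.
Radiating area A = 4πr² = 0.2679 m².
T⁴ = P/(εσA) = 1710/(0.23·5.67×10⁻⁸·0.2679) = 4.895×10¹¹ K⁴.
T = (4.895×10¹¹)^(1/4).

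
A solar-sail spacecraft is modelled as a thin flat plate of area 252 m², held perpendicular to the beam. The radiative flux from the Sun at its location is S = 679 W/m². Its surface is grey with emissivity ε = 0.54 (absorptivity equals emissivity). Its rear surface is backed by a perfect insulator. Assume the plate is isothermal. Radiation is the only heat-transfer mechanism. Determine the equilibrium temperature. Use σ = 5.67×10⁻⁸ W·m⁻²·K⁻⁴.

T ≈ 331 K

At equilibrium, absorbed power = emitted power.
Absorbing cross-section = A = 252.0 m²; emitting surface = A = 252.0 m² (ratio 1).
εS·A_cross = εσ·A_surf·T⁴  ⇒  T⁴ = S/(1σ)   (ε cancels).
T⁴ = 679/(1·5.67×10⁻⁸) = 1.198×10¹⁰ K⁴.
T = (1.198×10¹⁰)^(1/4).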